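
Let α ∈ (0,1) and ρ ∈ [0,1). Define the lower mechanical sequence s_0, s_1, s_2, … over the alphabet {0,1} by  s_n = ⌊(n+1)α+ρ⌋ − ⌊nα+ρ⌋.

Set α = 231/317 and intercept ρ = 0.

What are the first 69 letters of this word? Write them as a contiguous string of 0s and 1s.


011011101110110111011101101110111011011101110110111011101101110111011

n=0: ⌊(1·231)/317⌋ − ⌊(0·231)/317⌋ = ⌊231/317⌋ − ⌊0/317⌋ = 0 − 0 = 0
n=1: ⌊(2·231)/317⌋ − ⌊(1·231)/317⌋ = ⌊462/317⌋ − ⌊231/317⌋ = 1 − 0 = 1
n=2: ⌊(3·231)/317⌋ − ⌊(2·231)/317⌋ = ⌊693/317⌋ − ⌊462/317⌋ = 2 − 1 = 1
n=3: ⌊(4·231)/317⌋ − ⌊(3·231)/317⌋ = ⌊924/317⌋ − ⌊693/317⌋ = 2 − 2 = 0
n=4: ⌊(5·231)/317⌋ − ⌊(4·231)/317⌋ = ⌊1155/317⌋ − ⌊924/317⌋ = 3 − 2 = 1
n=5: ⌊(6·231)/317⌋ − ⌊(5·231)/317⌋ = ⌊1386/317⌋ − ⌊1155/317⌋ = 4 − 3 = 1
n=6: ⌊(7·231)/317⌋ − ⌊(6·231)/317⌋ = ⌊1617/317⌋ − ⌊1386/317⌋ = 5 − 4 = 1
n=7: ⌊(8·231)/317⌋ − ⌊(7·231)/317⌋ = ⌊1848/317⌋ − ⌊1617/317⌋ = 5 − 5 = 0
n=8: ⌊(9·231)/317⌋ − ⌊(8·231)/317⌋ = ⌊2079/317⌋ − ⌊1848/317⌋ = 6 − 5 = 1
n=9: ⌊(10·231)/317⌋ − ⌊(9·231)/317⌋ = ⌊2310/317⌋ − ⌊2079/317⌋ = 7 − 6 = 1
n=10: ⌊(11·231)/317⌋ − ⌊(10·231)/317⌋ = ⌊2541/317⌋ − ⌊2310/317⌋ = 8 − 7 = 1
n=11: ⌊(12·231)/317⌋ − ⌊(11·231)/317⌋ = ⌊2772/317⌋ − ⌊2541/317⌋ = 8 − 8 = 0
n=12: ⌊(13·231)/317⌋ − ⌊(12·231)/317⌋ = ⌊3003/317⌋ − ⌊2772/317⌋ = 9 − 8 = 1
n=13: ⌊(14·231)/317⌋ − ⌊(13·231)/317⌋ = ⌊3234/317⌋ − ⌊3003/317⌋ = 10 − 9 = 1
n=14: ⌊(15·231)/317⌋ − ⌊(14·231)/317⌋ = ⌊3465/317⌋ − ⌊3234/317⌋ = 10 − 10 = 0
n=15: ⌊(16·231)/317⌋ − ⌊(15·231)/317⌋ = ⌊3696/317⌋ − ⌊3465/317⌋ = 11 − 10 = 1
n=16: ⌊(17·231)/317⌋ − ⌊(16·231)/317⌋ = ⌊3927/317⌋ − ⌊3696/317⌋ = 12 − 11 = 1
n=17: ⌊(18·231)/317⌋ − ⌊(17·231)/317⌋ = ⌊4158/317⌋ − ⌊3927/317⌋ = 13 − 12 = 1
n=18: ⌊(19·231)/317⌋ − ⌊(18·231)/317⌋ = ⌊4389/317⌋ − ⌊4158/317⌋ = 13 − 13 = 0
n=19: ⌊(20·231)/317⌋ − ⌊(19·231)/317⌋ = ⌊4620/317⌋ − ⌊4389/317⌋ = 14 − 13 = 1
n=20: ⌊(21·231)/317⌋ − ⌊(20·231)/317⌋ = ⌊4851/317⌋ − ⌊4620/317⌋ = 15 − 14 = 1
n=21: ⌊(22·231)/317⌋ − ⌊(21·231)/317⌋ = ⌊5082/317⌋ − ⌊4851/317⌋ = 16 − 15 = 1
n=22: ⌊(23·231)/317⌋ − ⌊(22·231)/317⌋ = ⌊5313/317⌋ − ⌊5082/317⌋ = 16 − 16 = 0
n=23: ⌊(24·231)/317⌋ − ⌊(23·231)/317⌋ = ⌊5544/317⌋ − ⌊5313/317⌋ = 17 − 16 = 1
n=24: ⌊(25·231)/317⌋ − ⌊(24·231)/317⌋ = ⌊5775/317⌋ − ⌊5544/317⌋ = 18 − 17 = 1
n=25: ⌊(26·231)/317⌋ − ⌊(25·231)/317⌋ = ⌊6006/317⌋ − ⌊5775/317⌋ = 18 − 18 = 0
n=26: ⌊(27·231)/317⌋ − ⌊(26·231)/317⌋ = ⌊6237/317⌋ − ⌊6006/317⌋ = 19 − 18 = 1
n=27: ⌊(28·231)/317⌋ − ⌊(27·231)/317⌋ = ⌊6468/317⌋ − ⌊6237/317⌋ = 20 − 19 = 1
n=28: ⌊(29·231)/317⌋ − ⌊(28·231)/317⌋ = ⌊6699/317⌋ − ⌊6468/317⌋ = 21 − 20 = 1
n=29: ⌊(30·231)/317⌋ − ⌊(29·231)/317⌋ = ⌊6930/317⌋ − ⌊6699/317⌋ = 21 − 21 = 0
n=30: ⌊(31·231)/317⌋ − ⌊(30·231)/317⌋ = ⌊7161/317⌋ − ⌊6930/317⌋ = 22 − 21 = 1
n=31: ⌊(32·231)/317⌋ − ⌊(31·231)/317⌋ = ⌊7392/317⌋ − ⌊7161/317⌋ = 23 − 22 = 1
n=32: ⌊(33·231)/317⌋ − ⌊(32·231)/317⌋ = ⌊7623/317⌋ − ⌊7392/317⌋ = 24 − 23 = 1
n=33: ⌊(34·231)/317⌋ − ⌊(33·231)/317⌋ = ⌊7854/317⌋ − ⌊7623/317⌋ = 24 − 24 = 0
n=34: ⌊(35·231)/317⌋ − ⌊(34·231)/317⌋ = ⌊8085/317⌋ − ⌊7854/317⌋ = 25 − 24 = 1
n=35: ⌊(36·231)/317⌋ − ⌊(35·231)/317⌋ = ⌊8316/317⌋ − ⌊8085/317⌋ = 26 − 25 = 1
n=36: ⌊(37·231)/317⌋ − ⌊(36·231)/317⌋ = ⌊8547/317⌋ − ⌊8316/317⌋ = 26 − 26 = 0
n=37: ⌊(38·231)/317⌋ − ⌊(37·231)/317⌋ = ⌊8778/317⌋ − ⌊8547/317⌋ = 27 − 26 = 1
n=38: ⌊(39·231)/317⌋ − ⌊(38·231)/317⌋ = ⌊9009/317⌋ − ⌊8778/317⌋ = 28 − 27 = 1
n=39: ⌊(40·231)/317⌋ − ⌊(39·231)/317⌋ = ⌊9240/317⌋ − ⌊9009/317⌋ = 29 − 28 = 1
n=40: ⌊(41·231)/317⌋ − ⌊(40·231)/317⌋ = ⌊9471/317⌋ − ⌊9240/317⌋ = 29 − 29 = 0
n=41: ⌊(42·231)/317⌋ − ⌊(41·231)/317⌋ = ⌊9702/317⌋ − ⌊9471/317⌋ = 30 − 29 = 1
n=42: ⌊(43·231)/317⌋ − ⌊(42·231)/317⌋ = ⌊9933/317⌋ − ⌊9702/317⌋ = 31 − 30 = 1
n=43: ⌊(44·231)/317⌋ − ⌊(43·231)/317⌋ = ⌊10164/317⌋ − ⌊9933/317⌋ = 32 − 31 = 1
n=44: ⌊(45·231)/317⌋ − ⌊(44·231)/317⌋ = ⌊10395/317⌋ − ⌊10164/317⌋ = 32 − 32 = 0
n=45: ⌊(46·231)/317⌋ − ⌊(45·231)/317⌋ = ⌊10626/317⌋ − ⌊10395/317⌋ = 33 − 32 = 1
n=46: ⌊(47·231)/317⌋ − ⌊(46·231)/317⌋ = ⌊10857/317⌋ − ⌊10626/317⌋ = 34 − 33 = 1
n=47: ⌊(48·231)/317⌋ − ⌊(47·231)/317⌋ = ⌊11088/317⌋ − ⌊10857/317⌋ = 34 − 34 = 0
n=48: ⌊(49·231)/317⌋ − ⌊(48·231)/317⌋ = ⌊11319/317⌋ − ⌊11088/317⌋ = 35 − 34 = 1
n=49: ⌊(50·231)/317⌋ − ⌊(49·231)/317⌋ = ⌊11550/317⌋ − ⌊11319/317⌋ = 36 − 35 = 1
n=50: ⌊(51·231)/317⌋ − ⌊(50·231)/317⌋ = ⌊11781/317⌋ − ⌊11550/317⌋ = 37 − 36 = 1
n=51: ⌊(52·231)/317⌋ − ⌊(51·231)/317⌋ = ⌊12012/317⌋ − ⌊11781/317⌋ = 37 − 37 = 0
n=52: ⌊(53·231)/317⌋ − ⌊(52·231)/317⌋ = ⌊12243/317⌋ − ⌊12012/317⌋ = 38 − 37 = 1
n=53: ⌊(54·231)/317⌋ − ⌊(53·231)/317⌋ = ⌊12474/317⌋ − ⌊12243/317⌋ = 39 − 38 = 1
n=54: ⌊(55·231)/317⌋ − ⌊(54·231)/317⌋ = ⌊12705/317⌋ − ⌊12474/317⌋ = 40 − 39 = 1
n=55: ⌊(56·231)/317⌋ − ⌊(55·231)/317⌋ = ⌊12936/317⌋ − ⌊12705/317⌋ = 40 − 40 = 0
n=56: ⌊(57·231)/317⌋ − ⌊(56·231)/317⌋ = ⌊13167/317⌋ − ⌊12936/317⌋ = 41 − 40 = 1
n=57: ⌊(58·231)/317⌋ − ⌊(57·231)/317⌋ = ⌊13398/317⌋ − ⌊13167/317⌋ = 42 − 41 = 1
n=58: ⌊(59·231)/317⌋ − ⌊(58·231)/317⌋ = ⌊13629/317⌋ − ⌊13398/317⌋ = 42 − 42 = 0
n=59: ⌊(60·231)/317⌋ − ⌊(59·231)/317⌋ = ⌊13860/317⌋ − ⌊13629/317⌋ = 43 − 42 = 1
n=60: ⌊(61·231)/317⌋ − ⌊(60·231)/317⌋ = ⌊14091/317⌋ − ⌊13860/317⌋ = 44 − 43 = 1
n=61: ⌊(62·231)/317⌋ − ⌊(61·231)/317⌋ = ⌊14322/317⌋ − ⌊14091/317⌋ = 45 − 44 = 1
n=62: ⌊(63·231)/317⌋ − ⌊(62·231)/317⌋ = ⌊14553/317⌋ − ⌊14322/317⌋ = 45 − 45 = 0
n=63: ⌊(64·231)/317⌋ − ⌊(63·231)/317⌋ = ⌊14784/317⌋ − ⌊14553/317⌋ = 46 − 45 = 1
n=64: ⌊(65·231)/317⌋ − ⌊(64·231)/317⌋ = ⌊15015/317⌋ − ⌊14784/317⌋ = 47 − 46 = 1
n=65: ⌊(66·231)/317⌋ − ⌊(65·231)/317⌋ = ⌊15246/317⌋ − ⌊15015/317⌋ = 48 − 47 = 1
n=66: ⌊(67·231)/317⌋ − ⌊(66·231)/317⌋ = ⌊15477/317⌋ − ⌊15246/317⌋ = 48 − 48 = 0
n=67: ⌊(68·231)/317⌋ − ⌊(67·231)/317⌋ = ⌊15708/317⌋ − ⌊15477/317⌋ = 49 − 48 = 1
n=68: ⌊(69·231)/317⌋ − ⌊(68·231)/317⌋ = ⌊15939/317⌋ − ⌊15708/317⌋ = 50 − 49 = 1


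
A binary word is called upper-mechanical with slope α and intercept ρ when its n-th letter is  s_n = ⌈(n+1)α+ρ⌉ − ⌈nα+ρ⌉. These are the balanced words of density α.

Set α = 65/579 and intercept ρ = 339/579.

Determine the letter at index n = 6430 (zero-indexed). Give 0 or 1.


(n+1)α + ρ = (6431·65 + 339) / 579 = 418354/579
nα + ρ     = (6430·65 + 339) / 579 = 418289/579
⌈418354/579⌉ = 723,  ⌈418289/579⌉ = 723
s_{6430} = 723 − 723 = 0

0


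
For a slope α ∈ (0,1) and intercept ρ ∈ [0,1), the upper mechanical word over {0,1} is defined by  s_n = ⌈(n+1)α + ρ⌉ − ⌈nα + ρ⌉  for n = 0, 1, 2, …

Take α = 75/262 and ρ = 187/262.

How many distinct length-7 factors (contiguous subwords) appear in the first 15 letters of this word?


8

t_n = ⌈(n·75+187)/262⌉ for n = 0 … 15:
  n=0…9: ⌈187/262⌉=1 ⌈262/262⌉=1 ⌈337/262⌉=2 ⌈412/262⌉=2 ⌈487/262⌉=2 ⌈562/262⌉=3 ⌈637/262⌉=3 ⌈712/262⌉=3 ⌈787/262⌉=4 ⌈862/262⌉=4
  n=10…15: ⌈937/262⌉=4 ⌈1012/262⌉=4 ⌈1087/262⌉=5 ⌈1162/262⌉=5 ⌈1237/262⌉=5 ⌈1312/262⌉=6
s_n = t_(n+1) − t_n for n = 0 … 14 gives
prefix = 010010010001001
slide a length-7 window over [0..6] … [8..14] (9 windows); first occurrence of each distinct factor:
  [  0..  6] 0100100
  [  1..  7] 1001001
  [  2..  8] 0010010
  [  4.. 10] 1001000
  [  5.. 11] 0010001
  [  6.. 12] 0100010
  [  7.. 13] 1000100
  [  8.. 14] 0001001
  (the other 1 window repeats one of these)
distinct factors: {0001001, 0010001, 0010010, 0100010, 0100100, 1000100, 1001000, 1001001}
count = 8  (Sturmian bound for length 7 is 8)


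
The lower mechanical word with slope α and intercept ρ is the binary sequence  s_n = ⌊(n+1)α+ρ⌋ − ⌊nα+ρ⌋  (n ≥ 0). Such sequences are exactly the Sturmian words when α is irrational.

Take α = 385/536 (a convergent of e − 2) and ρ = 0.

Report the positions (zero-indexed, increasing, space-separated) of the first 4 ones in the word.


n=0: ⌊385/536⌋−⌊0/536⌋ = 0−0 = 0
n=1: ⌊770/536⌋−⌊385/536⌋ = 1−0 = 1  ← one
n=2: ⌊1155/536⌋−⌊770/536⌋ = 2−1 = 1  ← one
n=3: ⌊1540/536⌋−⌊1155/536⌋ = 2−2 = 0
n=4: ⌊1925/536⌋−⌊1540/536⌋ = 3−2 = 1  ← one
n=5: ⌊2310/536⌋−⌊1925/536⌋ = 4−3 = 1  ← one
positions of the first 4 ones: 1 2 4 5

1 2 4 5


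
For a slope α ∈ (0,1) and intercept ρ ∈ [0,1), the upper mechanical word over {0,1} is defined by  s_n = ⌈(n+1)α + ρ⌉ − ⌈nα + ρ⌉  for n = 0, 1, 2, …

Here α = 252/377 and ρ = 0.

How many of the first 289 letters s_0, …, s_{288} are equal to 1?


#1s = Σ_{n=0}^{288} s_n = Σ_{n=0}^{288} (⌈(n+1)α+ρ⌉ − ⌈nα+ρ⌉)
the sum telescopes: every ⌈nα+ρ⌉ with 0 < n < 289 appears once with + and once with −, leaving ⌈289α+ρ⌉ − ⌈0·α+ρ⌉
289α + ρ = (289·252) / 377 = 72828/377
ρ = 0/377
⌈72828/377⌉ = 194,  ⌈0/377⌉ = 0
#1s = 194 − 0 = 194

194


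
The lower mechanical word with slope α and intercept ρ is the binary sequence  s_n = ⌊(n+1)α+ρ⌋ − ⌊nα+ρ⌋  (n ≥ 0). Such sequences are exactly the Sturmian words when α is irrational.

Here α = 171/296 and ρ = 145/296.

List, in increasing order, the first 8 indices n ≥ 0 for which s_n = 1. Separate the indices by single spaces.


0 2 4 6 7 9 11 12

n=0: ⌊316/296⌋−⌊145/296⌋ = 1−0 = 1  ← one
n=1: ⌊487/296⌋−⌊316/296⌋ = 1−1 = 0
n=2: ⌊658/296⌋−⌊487/296⌋ = 2−1 = 1  ← one
n=3: ⌊829/296⌋−⌊658/296⌋ = 2−2 = 0
n=4: ⌊1000/296⌋−⌊829/296⌋ = 3−2 = 1  ← one
n=5: ⌊1171/296⌋−⌊1000/296⌋ = 3−3 = 0
n=6: ⌊1342/296⌋−⌊1171/296⌋ = 4−3 = 1  ← one
n=7: ⌊1513/296⌋−⌊1342/296⌋ = 5−4 = 1  ← one
n=8: ⌊1684/296⌋−⌊1513/296⌋ = 5−5 = 0
n=9: ⌊1855/296⌋−⌊1684/296⌋ = 6−5 = 1  ← one
n=10: ⌊2026/296⌋−⌊1855/296⌋ = 6−6 = 0
n=11: ⌊2197/296⌋−⌊2026/296⌋ = 7−6 = 1  ← one
n=12: ⌊2368/296⌋−⌊2197/296⌋ = 8−7 = 1  ← one
positions of the first 8 ones: 0 2 4 6 7 9 11 12


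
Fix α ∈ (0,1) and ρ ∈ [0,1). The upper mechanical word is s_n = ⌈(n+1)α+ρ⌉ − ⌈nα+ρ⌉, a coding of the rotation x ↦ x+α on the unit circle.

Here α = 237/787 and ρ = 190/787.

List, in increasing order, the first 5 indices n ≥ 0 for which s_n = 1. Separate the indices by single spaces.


n=0: ⌈427/787⌉−⌈190/787⌉ = 1−1 = 0
n=1: ⌈664/787⌉−⌈427/787⌉ = 1−1 = 0
n=2: ⌈901/787⌉−⌈664/787⌉ = 2−1 = 1  ← one
n=3: ⌈1138/787⌉−⌈901/787⌉ = 2−2 = 0
n=4: ⌈1375/787⌉−⌈1138/787⌉ = 2−2 = 0
n=5: ⌈1612/787⌉−⌈1375/787⌉ = 3−2 = 1  ← one
n=6: ⌈1849/787⌉−⌈1612/787⌉ = 3−3 = 0
n=7: ⌈2086/787⌉−⌈1849/787⌉ = 3−3 = 0
n=8: ⌈2323/787⌉−⌈2086/787⌉ = 3−3 = 0
n=9: ⌈2560/787⌉−⌈2323/787⌉ = 4−3 = 1  ← one
n=10: ⌈2797/787⌉−⌈2560/787⌉ = 4−4 = 0
n=11: ⌈3034/787⌉−⌈2797/787⌉ = 4−4 = 0
n=12: ⌈3271/787⌉−⌈3034/787⌉ = 5−4 = 1  ← one
n=13: ⌈3508/787⌉−⌈3271/787⌉ = 5−5 = 0
n=14: ⌈3745/787⌉−⌈3508/787⌉ = 5−5 = 0
n=15: ⌈3982/787⌉−⌈3745/787⌉ = 6−5 = 1  ← one
positions of the first 5 ones: 2 5 9 12 15

2 5 9 12 15


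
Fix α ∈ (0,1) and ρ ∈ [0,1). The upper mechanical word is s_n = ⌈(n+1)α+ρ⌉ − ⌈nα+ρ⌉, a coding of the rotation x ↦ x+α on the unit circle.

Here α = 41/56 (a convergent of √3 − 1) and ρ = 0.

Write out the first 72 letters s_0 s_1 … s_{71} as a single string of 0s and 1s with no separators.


111011101110110111011101110110111011101110110111011101101110111011101101

n=0: ⌈(1·41)/56⌉ − ⌈(0·41)/56⌉ = ⌈41/56⌉ − ⌈0/56⌉ = 1 − 0 = 1
n=1: ⌈(2·41)/56⌉ − ⌈(1·41)/56⌉ = ⌈82/56⌉ − ⌈41/56⌉ = 2 − 1 = 1
n=2: ⌈(3·41)/56⌉ − ⌈(2·41)/56⌉ = ⌈123/56⌉ − ⌈82/56⌉ = 3 − 2 = 1
n=3: ⌈(4·41)/56⌉ − ⌈(3·41)/56⌉ = ⌈164/56⌉ − ⌈123/56⌉ = 3 − 3 = 0
n=4: ⌈(5·41)/56⌉ − ⌈(4·41)/56⌉ = ⌈205/56⌉ − ⌈164/56⌉ = 4 − 3 = 1
n=5: ⌈(6·41)/56⌉ − ⌈(5·41)/56⌉ = ⌈246/56⌉ − ⌈205/56⌉ = 5 − 4 = 1
n=6: ⌈(7·41)/56⌉ − ⌈(6·41)/56⌉ = ⌈287/56⌉ − ⌈246/56⌉ = 6 − 5 = 1
n=7: ⌈(8·41)/56⌉ − ⌈(7·41)/56⌉ = ⌈328/56⌉ − ⌈287/56⌉ = 6 − 6 = 0
n=8: ⌈(9·41)/56⌉ − ⌈(8·41)/56⌉ = ⌈369/56⌉ − ⌈328/56⌉ = 7 − 6 = 1
n=9: ⌈(10·41)/56⌉ − ⌈(9·41)/56⌉ = ⌈410/56⌉ − ⌈369/56⌉ = 8 − 7 = 1
n=10: ⌈(11·41)/56⌉ − ⌈(10·41)/56⌉ = ⌈451/56⌉ − ⌈410/56⌉ = 9 − 8 = 1
n=11: ⌈(12·41)/56⌉ − ⌈(11·41)/56⌉ = ⌈492/56⌉ − ⌈451/56⌉ = 9 − 9 = 0
n=12: ⌈(13·41)/56⌉ − ⌈(12·41)/56⌉ = ⌈533/56⌉ − ⌈492/56⌉ = 10 − 9 = 1
n=13: ⌈(14·41)/56⌉ − ⌈(13·41)/56⌉ = ⌈574/56⌉ − ⌈533/56⌉ = 11 − 10 = 1
n=14: ⌈(15·41)/56⌉ − ⌈(14·41)/56⌉ = ⌈615/56⌉ − ⌈574/56⌉ = 11 − 11 = 0
n=15: ⌈(16·41)/56⌉ − ⌈(15·41)/56⌉ = ⌈656/56⌉ − ⌈615/56⌉ = 12 − 11 = 1
n=16: ⌈(17·41)/56⌉ − ⌈(16·41)/56⌉ = ⌈697/56⌉ − ⌈656/56⌉ = 13 − 12 = 1
n=17: ⌈(18·41)/56⌉ − ⌈(17·41)/56⌉ = ⌈738/56⌉ − ⌈697/56⌉ = 14 − 13 = 1
n=18: ⌈(19·41)/56⌉ − ⌈(18·41)/56⌉ = ⌈779/56⌉ − ⌈738/56⌉ = 14 − 14 = 0
n=19: ⌈(20·41)/56⌉ − ⌈(19·41)/56⌉ = ⌈820/56⌉ − ⌈779/56⌉ = 15 − 14 = 1
n=20: ⌈(21·41)/56⌉ − ⌈(20·41)/56⌉ = ⌈861/56⌉ − ⌈820/56⌉ = 16 − 15 = 1
n=21: ⌈(22·41)/56⌉ − ⌈(21·41)/56⌉ = ⌈902/56⌉ − ⌈861/56⌉ = 17 − 16 = 1
n=22: ⌈(23·41)/56⌉ − ⌈(22·41)/56⌉ = ⌈943/56⌉ − ⌈902/56⌉ = 17 − 17 = 0
n=23: ⌈(24·41)/56⌉ − ⌈(23·41)/56⌉ = ⌈984/56⌉ − ⌈943/56⌉ = 18 − 17 = 1
n=24: ⌈(25·41)/56⌉ − ⌈(24·41)/56⌉ = ⌈1025/56⌉ − ⌈984/56⌉ = 19 − 18 = 1
n=25: ⌈(26·41)/56⌉ − ⌈(25·41)/56⌉ = ⌈1066/56⌉ − ⌈1025/56⌉ = 20 − 19 = 1
n=26: ⌈(27·41)/56⌉ − ⌈(26·41)/56⌉ = ⌈1107/56⌉ − ⌈1066/56⌉ = 20 − 20 = 0
n=27: ⌈(28·41)/56⌉ − ⌈(27·41)/56⌉ = ⌈1148/56⌉ − ⌈1107/56⌉ = 21 − 20 = 1
n=28: ⌈(29·41)/56⌉ − ⌈(28·41)/56⌉ = ⌈1189/56⌉ − ⌈1148/56⌉ = 22 − 21 = 1
n=29: ⌈(30·41)/56⌉ − ⌈(29·41)/56⌉ = ⌈1230/56⌉ − ⌈1189/56⌉ = 22 − 22 = 0
n=30: ⌈(31·41)/56⌉ − ⌈(30·41)/56⌉ = ⌈1271/56⌉ − ⌈1230/56⌉ = 23 − 22 = 1
n=31: ⌈(32·41)/56⌉ − ⌈(31·41)/56⌉ = ⌈1312/56⌉ − ⌈1271/56⌉ = 24 − 23 = 1
n=32: ⌈(33·41)/56⌉ − ⌈(32·41)/56⌉ = ⌈1353/56⌉ − ⌈1312/56⌉ = 25 − 24 = 1
n=33: ⌈(34·41)/56⌉ − ⌈(33·41)/56⌉ = ⌈1394/56⌉ − ⌈1353/56⌉ = 25 − 25 = 0
n=34: ⌈(35·41)/56⌉ − ⌈(34·41)/56⌉ = ⌈1435/56⌉ − ⌈1394/56⌉ = 26 − 25 = 1
n=35: ⌈(36·41)/56⌉ − ⌈(35·41)/56⌉ = ⌈1476/56⌉ − ⌈1435/56⌉ = 27 − 26 = 1
n=36: ⌈(37·41)/56⌉ − ⌈(36·41)/56⌉ = ⌈1517/56⌉ − ⌈1476/56⌉ = 28 − 27 = 1
n=37: ⌈(38·41)/56⌉ − ⌈(37·41)/56⌉ = ⌈1558/56⌉ − ⌈1517/56⌉ = 28 − 28 = 0
n=38: ⌈(39·41)/56⌉ − ⌈(38·41)/56⌉ = ⌈1599/56⌉ − ⌈1558/56⌉ = 29 − 28 = 1
n=39: ⌈(40·41)/56⌉ − ⌈(39·41)/56⌉ = ⌈1640/56⌉ − ⌈1599/56⌉ = 30 − 29 = 1
n=40: ⌈(41·41)/56⌉ − ⌈(40·41)/56⌉ = ⌈1681/56⌉ − ⌈1640/56⌉ = 31 − 30 = 1
n=41: ⌈(42·41)/56⌉ − ⌈(41·41)/56⌉ = ⌈1722/56⌉ − ⌈1681/56⌉ = 31 − 31 = 0
n=42: ⌈(43·41)/56⌉ − ⌈(42·41)/56⌉ = ⌈1763/56⌉ − ⌈1722/56⌉ = 32 − 31 = 1
n=43: ⌈(44·41)/56⌉ − ⌈(43·41)/56⌉ = ⌈1804/56⌉ − ⌈1763/56⌉ = 33 − 32 = 1
n=44: ⌈(45·41)/56⌉ − ⌈(44·41)/56⌉ = ⌈1845/56⌉ − ⌈1804/56⌉ = 33 − 33 = 0
n=45: ⌈(46·41)/56⌉ − ⌈(45·41)/56⌉ = ⌈1886/56⌉ − ⌈1845/56⌉ = 34 − 33 = 1
n=46: ⌈(47·41)/56⌉ − ⌈(46·41)/56⌉ = ⌈1927/56⌉ − ⌈1886/56⌉ = 35 − 34 = 1
n=47: ⌈(48·41)/56⌉ − ⌈(47·41)/56⌉ = ⌈1968/56⌉ − ⌈1927/56⌉ = 36 − 35 = 1
n=48: ⌈(49·41)/56⌉ − ⌈(48·41)/56⌉ = ⌈2009/56⌉ − ⌈1968/56⌉ = 36 − 36 = 0
n=49: ⌈(50·41)/56⌉ − ⌈(49·41)/56⌉ = ⌈2050/56⌉ − ⌈2009/56⌉ = 37 − 36 = 1
n=50: ⌈(51·41)/56⌉ − ⌈(50·41)/56⌉ = ⌈2091/56⌉ − ⌈2050/56⌉ = 38 − 37 = 1
n=51: ⌈(52·41)/56⌉ − ⌈(51·41)/56⌉ = ⌈2132/56⌉ − ⌈2091/56⌉ = 39 − 38 = 1
n=52: ⌈(53·41)/56⌉ − ⌈(52·41)/56⌉ = ⌈2173/56⌉ − ⌈2132/56⌉ = 39 − 39 = 0
n=53: ⌈(54·41)/56⌉ − ⌈(53·41)/56⌉ = ⌈2214/56⌉ − ⌈2173/56⌉ = 40 − 39 = 1
n=54: ⌈(55·41)/56⌉ − ⌈(54·41)/56⌉ = ⌈2255/56⌉ − ⌈2214/56⌉ = 41 − 40 = 1
n=55: ⌈(56·41)/56⌉ − ⌈(55·41)/56⌉ = ⌈2296/56⌉ − ⌈2255/56⌉ = 41 − 41 = 0
n=56: ⌈(57·41)/56⌉ − ⌈(56·41)/56⌉ = ⌈2337/56⌉ − ⌈2296/56⌉ = 42 − 41 = 1
n=57: ⌈(58·41)/56⌉ − ⌈(57·41)/56⌉ = ⌈2378/56⌉ − ⌈2337/56⌉ = 43 − 42 = 1
n=58: ⌈(59·41)/56⌉ − ⌈(58·41)/56⌉ = ⌈2419/56⌉ − ⌈2378/56⌉ = 44 − 43 = 1
n=59: ⌈(60·41)/56⌉ − ⌈(59·41)/56⌉ = ⌈2460/56⌉ − ⌈2419/56⌉ = 44 − 44 = 0
n=60: ⌈(61·41)/56⌉ − ⌈(60·41)/56⌉ = ⌈2501/56⌉ − ⌈2460/56⌉ = 45 − 44 = 1
n=61: ⌈(62·41)/56⌉ − ⌈(61·41)/56⌉ = ⌈2542/56⌉ − ⌈2501/56⌉ = 46 − 45 = 1
n=62: ⌈(63·41)/56⌉ − ⌈(62·41)/56⌉ = ⌈2583/56⌉ − ⌈2542/56⌉ = 47 − 46 = 1
n=63: ⌈(64·41)/56⌉ − ⌈(63·41)/56⌉ = ⌈2624/56⌉ − ⌈2583/56⌉ = 47 − 47 = 0
n=64: ⌈(65·41)/56⌉ − ⌈(64·41)/56⌉ = ⌈2665/56⌉ − ⌈2624/56⌉ = 48 − 47 = 1
n=65: ⌈(66·41)/56⌉ − ⌈(65·41)/56⌉ = ⌈2706/56⌉ − ⌈2665/56⌉ = 49 − 48 = 1
n=66: ⌈(67·41)/56⌉ − ⌈(66·41)/56⌉ = ⌈2747/56⌉ − ⌈2706/56⌉ = 50 − 49 = 1
n=67: ⌈(68·41)/56⌉ − ⌈(67·41)/56⌉ = ⌈2788/56⌉ − ⌈2747/56⌉ = 50 − 50 = 0
n=68: ⌈(69·41)/56⌉ − ⌈(68·41)/56⌉ = ⌈2829/56⌉ − ⌈2788/56⌉ = 51 − 50 = 1
n=69: ⌈(70·41)/56⌉ − ⌈(69·41)/56⌉ = ⌈2870/56⌉ − ⌈2829/56⌉ = 52 − 51 = 1
n=70: ⌈(71·41)/56⌉ − ⌈(70·41)/56⌉ = ⌈2911/56⌉ − ⌈2870/56⌉ = 52 − 52 = 0
n=71: ⌈(72·41)/56⌉ − ⌈(71·41)/56⌉ = ⌈2952/56⌉ − ⌈2911/56⌉ = 53 − 52 = 1


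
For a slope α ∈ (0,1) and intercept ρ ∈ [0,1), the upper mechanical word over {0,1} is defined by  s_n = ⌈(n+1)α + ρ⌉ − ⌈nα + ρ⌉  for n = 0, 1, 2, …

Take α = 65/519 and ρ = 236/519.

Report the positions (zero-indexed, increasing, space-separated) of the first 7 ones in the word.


n=0: ⌈301/519⌉−⌈236/519⌉ = 1−1 = 0
n=1: ⌈366/519⌉−⌈301/519⌉ = 1−1 = 0
n=2: ⌈431/519⌉−⌈366/519⌉ = 1−1 = 0
n=3: ⌈496/519⌉−⌈431/519⌉ = 1−1 = 0
n=4: ⌈561/519⌉−⌈496/519⌉ = 2−1 = 1  ← one
n=5: ⌈626/519⌉−⌈561/519⌉ = 2−2 = 0
n=6: ⌈691/519⌉−⌈626/519⌉ = 2−2 = 0
n=7: ⌈756/519⌉−⌈691/519⌉ = 2−2 = 0
n=8: ⌈821/519⌉−⌈756/519⌉ = 2−2 = 0
n=9: ⌈886/519⌉−⌈821/519⌉ = 2−2 = 0
n=10: ⌈951/519⌉−⌈886/519⌉ = 2−2 = 0
n=11: ⌈1016/519⌉−⌈951/519⌉ = 2−2 = 0
n=12: ⌈1081/519⌉−⌈1016/519⌉ = 3−2 = 1  ← one
n=13: ⌈1146/519⌉−⌈1081/519⌉ = 3−3 = 0
n=14: ⌈1211/519⌉−⌈1146/519⌉ = 3−3 = 0
n=15: ⌈1276/519⌉−⌈1211/519⌉ = 3−3 = 0
n=16: ⌈1341/519⌉−⌈1276/519⌉ = 3−3 = 0
n=17: ⌈1406/519⌉−⌈1341/519⌉ = 3−3 = 0
n=18: ⌈1471/519⌉−⌈1406/519⌉ = 3−3 = 0
n=19: ⌈1536/519⌉−⌈1471/519⌉ = 3−3 = 0
n=20: ⌈1601/519⌉−⌈1536/519⌉ = 4−3 = 1  ← one
n=21: ⌈1666/519⌉−⌈1601/519⌉ = 4−4 = 0
n=22: ⌈1731/519⌉−⌈1666/519⌉ = 4−4 = 0
n=23: ⌈1796/519⌉−⌈1731/519⌉ = 4−4 = 0
n=24: ⌈1861/519⌉−⌈1796/519⌉ = 4−4 = 0
n=25: ⌈1926/519⌉−⌈1861/519⌉ = 4−4 = 0
n=26: ⌈1991/519⌉−⌈1926/519⌉ = 4−4 = 0
n=27: ⌈2056/519⌉−⌈1991/519⌉ = 4−4 = 0
n=28: ⌈2121/519⌉−⌈2056/519⌉ = 5−4 = 1  ← one
n=29: ⌈2186/519⌉−⌈2121/519⌉ = 5−5 = 0
n=30: ⌈2251/519⌉−⌈2186/519⌉ = 5−5 = 0
n=31: ⌈2316/519⌉−⌈2251/519⌉ = 5−5 = 0
n=32: ⌈2381/519⌉−⌈2316/519⌉ = 5−5 = 0
n=33: ⌈2446/519⌉−⌈2381/519⌉ = 5−5 = 0
n=34: ⌈2511/519⌉−⌈2446/519⌉ = 5−5 = 0
n=35: ⌈2576/519⌉−⌈2511/519⌉ = 5−5 = 0
n=36: ⌈2641/519⌉−⌈2576/519⌉ = 6−5 = 1  ← one
n=37: ⌈2706/519⌉−⌈2641/519⌉ = 6−6 = 0
n=38: ⌈2771/519⌉−⌈2706/519⌉ = 6−6 = 0
n=39: ⌈2836/519⌉−⌈2771/519⌉ = 6−6 = 0
n=40: ⌈2901/519⌉−⌈2836/519⌉ = 6−6 = 0
n=41: ⌈2966/519⌉−⌈2901/519⌉ = 6−6 = 0
n=42: ⌈3031/519⌉−⌈2966/519⌉ = 6−6 = 0
n=43: ⌈3096/519⌉−⌈3031/519⌉ = 6−6 = 0
n=44: ⌈3161/519⌉−⌈3096/519⌉ = 7−6 = 1  ← one
n=45: ⌈3226/519⌉−⌈3161/519⌉ = 7−7 = 0
n=46: ⌈3291/519⌉−⌈3226/519⌉ = 7−7 = 0
n=47: ⌈3356/519⌉−⌈3291/519⌉ = 7−7 = 0
n=48: ⌈3421/519⌉−⌈3356/519⌉ = 7−7 = 0
n=49: ⌈3486/519⌉−⌈3421/519⌉ = 7−7 = 0
n=50: ⌈3551/519⌉−⌈3486/519⌉ = 7−7 = 0
n=51: ⌈3616/519⌉−⌈3551/519⌉ = 7−7 = 0
n=52: ⌈3681/519⌉−⌈3616/519⌉ = 8−7 = 1  ← one
positions of the first 7 ones: 4 12 20 28 36 44 52

4 12 20 28 36 44 52


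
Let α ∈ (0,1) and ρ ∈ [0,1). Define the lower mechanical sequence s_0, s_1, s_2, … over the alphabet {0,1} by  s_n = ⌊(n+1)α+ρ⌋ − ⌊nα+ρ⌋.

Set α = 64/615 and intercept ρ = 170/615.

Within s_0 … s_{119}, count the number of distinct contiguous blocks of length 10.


t_n = ⌊(n·64+170)/615⌋ for n = 0 … 120:
  n=0…9: ⌊170/615⌋=0 ⌊234/615⌋=0 ⌊298/615⌋=0 ⌊362/615⌋=0 ⌊426/615⌋=0 ⌊490/615⌋=0 ⌊554/615⌋=0 ⌊618/615⌋=1 ⌊682/615⌋=1 ⌊746/615⌋=1
  n=10…19: ⌊810/615⌋=1 ⌊874/615⌋=1 ⌊938/615⌋=1 ⌊1002/615⌋=1 ⌊1066/615⌋=1 ⌊1130/615⌋=1 ⌊1194/615⌋=1 ⌊1258/615⌋=2 ⌊1322/615⌋=2 ⌊1386/615⌋=2
  n=20…29: ⌊1450/615⌋=2 ⌊1514/615⌋=2 ⌊1578/615⌋=2 ⌊1642/615⌋=2 ⌊1706/615⌋=2 ⌊1770/615⌋=2 ⌊1834/615⌋=2 ⌊1898/615⌋=3 ⌊1962/615⌋=3 ⌊2026/615⌋=3
  n=30…39: ⌊2090/615⌋=3 ⌊2154/615⌋=3 ⌊2218/615⌋=3 ⌊2282/615⌋=3 ⌊2346/615⌋=3 ⌊2410/615⌋=3 ⌊2474/615⌋=4 ⌊2538/615⌋=4 ⌊2602/615⌋=4 ⌊2666/615⌋=4
  n=40…49: ⌊2730/615⌋=4 ⌊2794/615⌋=4 ⌊2858/615⌋=4 ⌊2922/615⌋=4 ⌊2986/615⌋=4 ⌊3050/615⌋=4 ⌊3114/615⌋=5 ⌊3178/615⌋=5 ⌊3242/615⌋=5 ⌊3306/615⌋=5
  n=50…59: ⌊3370/615⌋=5 ⌊3434/615⌋=5 ⌊3498/615⌋=5 ⌊3562/615⌋=5 ⌊3626/615⌋=5 ⌊3690/615⌋=6 ⌊3754/615⌋=6 ⌊3818/615⌋=6 ⌊3882/615⌋=6 ⌊3946/615⌋=6
  n=60…69: ⌊4010/615⌋=6 ⌊4074/615⌋=6 ⌊4138/615⌋=6 ⌊4202/615⌋=6 ⌊4266/615⌋=6 ⌊4330/615⌋=7 ⌊4394/615⌋=7 ⌊4458/615⌋=7 ⌊4522/615⌋=7 ⌊4586/615⌋=7
  n=70…79: ⌊4650/615⌋=7 ⌊4714/615⌋=7 ⌊4778/615⌋=7 ⌊4842/615⌋=7 ⌊4906/615⌋=7 ⌊4970/615⌋=8 ⌊5034/615⌋=8 ⌊5098/615⌋=8 ⌊5162/615⌋=8 ⌊5226/615⌋=8
  n=80…89: ⌊5290/615⌋=8 ⌊5354/615⌋=8 ⌊5418/615⌋=8 ⌊5482/615⌋=8 ⌊5546/615⌋=9 ⌊5610/615⌋=9 ⌊5674/615⌋=9 ⌊5738/615⌋=9 ⌊5802/615⌋=9 ⌊5866/615⌋=9
  n=90…99: ⌊5930/615⌋=9 ⌊5994/615⌋=9 ⌊6058/615⌋=9 ⌊6122/615⌋=9 ⌊6186/615⌋=10 ⌊6250/615⌋=10 ⌊6314/615⌋=10 ⌊6378/615⌋=10 ⌊6442/615⌋=10 ⌊6506/615⌋=10
  n=100…109: ⌊6570/615⌋=10 ⌊6634/615⌋=10 ⌊6698/615⌋=10 ⌊6762/615⌋=10 ⌊6826/615⌋=11 ⌊6890/615⌋=11 ⌊6954/615⌋=11 ⌊7018/615⌋=11 ⌊7082/615⌋=11 ⌊7146/615⌋=11
  n=110…119: ⌊7210/615⌋=11 ⌊7274/615⌋=11 ⌊7338/615⌋=11 ⌊7402/615⌋=12 ⌊7466/615⌋=12 ⌊7530/615⌋=12 ⌊7594/615⌋=12 ⌊7658/615⌋=12 ⌊7722/615⌋=12 ⌊7786/615⌋=12
  n=120: ⌊7850/615⌋=12
s_n = t_(n+1) − t_n for n = 0 … 119 gives
prefix = 000000100000000010000000001000000001000000000100000000100000000010000000001000000001000000000100000000010000000010000000
slide a length-10 window over [0..9] … [110..119] (111 windows); first occurrence of each distinct factor:
  [  0..  9] 0000001000
  [  1.. 10] 0000010000
  [  2.. 11] 0000100000
  [  3.. 12] 0001000000
  [  4.. 13] 0010000000
  [  5.. 14] 0100000000
  [  6.. 15] 1000000000
  [  7.. 16] 0000000001
  [  8.. 17] 0000000010
  [  9.. 18] 0000000100
  [ 26.. 35] 1000000001
  (the other 100 windows repeat one of these)
distinct factors: {0000000001, 0000000010, 0000000100, 0000001000, 0000010000, 0000100000, 0001000000, 0010000000, 0100000000, 1000000000, 1000000001}
count = 11  (Sturmian bound for length 10 is 11)

11


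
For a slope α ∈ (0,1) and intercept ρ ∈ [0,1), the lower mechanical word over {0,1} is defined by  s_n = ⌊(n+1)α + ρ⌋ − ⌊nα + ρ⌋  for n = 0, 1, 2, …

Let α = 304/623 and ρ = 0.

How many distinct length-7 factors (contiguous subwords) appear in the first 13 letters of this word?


3

t_n = ⌊(n·304)/623⌋ for n = 0 … 13:
  n=0…9: ⌊0/623⌋=0 ⌊304/623⌋=0 ⌊608/623⌋=0 ⌊912/623⌋=1 ⌊1216/623⌋=1 ⌊1520/623⌋=2 ⌊1824/623⌋=2 ⌊2128/623⌋=3 ⌊2432/623⌋=3 ⌊2736/623⌋=4
  n=10…13: ⌊3040/623⌋=4 ⌊3344/623⌋=5 ⌊3648/623⌋=5 ⌊3952/623⌋=6
s_n = t_(n+1) − t_n for n = 0 … 12 gives
prefix = 0010101010101
slide a length-7 window over [0..6] … [6..12] (7 windows); first occurrence of each distinct factor:
  [  0..  6] 0010101
  [  1..  7] 0101010
  [  2..  8] 1010101
  (the other 4 windows repeat one of these)
distinct factors: {0010101, 0101010, 1010101}
count = 3  (Sturmian bound for length 7 is 8)


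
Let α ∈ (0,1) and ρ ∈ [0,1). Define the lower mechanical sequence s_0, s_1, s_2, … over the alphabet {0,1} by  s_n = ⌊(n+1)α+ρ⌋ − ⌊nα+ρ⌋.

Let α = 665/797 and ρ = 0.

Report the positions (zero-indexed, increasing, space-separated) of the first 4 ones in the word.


n=0: ⌊665/797⌋−⌊0/797⌋ = 0−0 = 0
n=1: ⌊1330/797⌋−⌊665/797⌋ = 1−0 = 1  ← one
n=2: ⌊1995/797⌋−⌊1330/797⌋ = 2−1 = 1  ← one
n=3: ⌊2660/797⌋−⌊1995/797⌋ = 3−2 = 1  ← one
n=4: ⌊3325/797⌋−⌊2660/797⌋ = 4−3 = 1  ← one
positions of the first 4 ones: 1 2 3 4

1 2 3 4


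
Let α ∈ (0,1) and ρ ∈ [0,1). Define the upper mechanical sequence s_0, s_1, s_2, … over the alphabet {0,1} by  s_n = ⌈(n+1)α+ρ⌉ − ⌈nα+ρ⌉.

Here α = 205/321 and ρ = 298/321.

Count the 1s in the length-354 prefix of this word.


#1s = Σ_{n=0}^{353} s_n = Σ_{n=0}^{353} (⌈(n+1)α+ρ⌉ − ⌈nα+ρ⌉)
the sum telescopes: every ⌈nα+ρ⌉ with 0 < n < 354 appears once with + and once with −, leaving ⌈354α+ρ⌉ − ⌈0·α+ρ⌉
354α + ρ = (354·205 + 298) / 321 = 72868/321
ρ = 298/321
⌈72868/321⌉ = 228,  ⌈298/321⌉ = 1
#1s = 228 − 1 = 227

227


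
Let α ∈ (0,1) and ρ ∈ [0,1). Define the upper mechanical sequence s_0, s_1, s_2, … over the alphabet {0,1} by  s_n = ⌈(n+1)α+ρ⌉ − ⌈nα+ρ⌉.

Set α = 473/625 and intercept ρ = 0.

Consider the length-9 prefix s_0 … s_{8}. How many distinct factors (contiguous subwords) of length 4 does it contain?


5

t_n = ⌈(n·473)/625⌉ for n = 0 … 9:
  n=0…9: ⌈0/625⌉=0 ⌈473/625⌉=1 ⌈946/625⌉=2 ⌈1419/625⌉=3 ⌈1892/625⌉=4 ⌈2365/625⌉=4 ⌈2838/625⌉=5 ⌈3311/625⌉=6 ⌈3784/625⌉=7 ⌈4257/625⌉=7
s_n = t_(n+1) − t_n for n = 0 … 8 gives
prefix = 111101110
slide a length-4 window over [0..3] … [5..8] (6 windows); first occurrence of each distinct factor:
  [  0..  3] 1111
  [  1..  4] 1110
  [  2..  5] 1101
  [  3..  6] 1011
  [  4..  7] 0111
  (the other 1 window repeats one of these)
distinct factors: {0111, 1011, 1101, 1110, 1111}
count = 5  (Sturmian bound for length 4 is 5)


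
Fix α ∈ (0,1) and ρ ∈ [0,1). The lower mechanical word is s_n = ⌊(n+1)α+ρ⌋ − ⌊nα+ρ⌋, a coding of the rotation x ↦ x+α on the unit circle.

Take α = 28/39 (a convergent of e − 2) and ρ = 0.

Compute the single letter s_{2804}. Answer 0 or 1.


(n+1)α + ρ = (2805·28) / 39 = 78540/39
nα + ρ     = (2804·28) / 39 = 78512/39
⌊78540/39⌋ = 2013,  ⌊78512/39⌋ = 2013
s_{2804} = 2013 − 2013 = 0

0


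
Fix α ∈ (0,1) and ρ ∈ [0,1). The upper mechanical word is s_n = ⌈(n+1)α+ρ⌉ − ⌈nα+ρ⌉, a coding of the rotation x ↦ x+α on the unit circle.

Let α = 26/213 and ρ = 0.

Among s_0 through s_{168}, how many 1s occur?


21

#1s = Σ_{n=0}^{168} s_n = Σ_{n=0}^{168} (⌈(n+1)α+ρ⌉ − ⌈nα+ρ⌉)
the sum telescopes: every ⌈nα+ρ⌉ with 0 < n < 169 appears once with + and once with −, leaving ⌈169α+ρ⌉ − ⌈0·α+ρ⌉
169α + ρ = (169·26) / 213 = 4394/213
ρ = 0/213
⌈4394/213⌉ = 21,  ⌈0/213⌉ = 0
#1s = 21 − 0 = 21


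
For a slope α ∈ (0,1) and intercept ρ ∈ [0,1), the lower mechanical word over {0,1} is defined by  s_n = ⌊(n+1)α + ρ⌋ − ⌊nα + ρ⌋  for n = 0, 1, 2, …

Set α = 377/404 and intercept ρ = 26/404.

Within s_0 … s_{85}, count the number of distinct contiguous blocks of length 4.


t_n = ⌊(n·377+26)/404⌋ for n = 0 … 86:
  n=0…9: ⌊26/404⌋=0 ⌊403/404⌋=0 ⌊780/404⌋=1 ⌊1157/404⌋=2 ⌊1534/404⌋=3 ⌊1911/404⌋=4 ⌊2288/404⌋=5 ⌊2665/404⌋=6 ⌊3042/404⌋=7 ⌊3419/404⌋=8
  n=10…19: ⌊3796/404⌋=9 ⌊4173/404⌋=10 ⌊4550/404⌋=11 ⌊4927/404⌋=12 ⌊5304/404⌋=13 ⌊5681/404⌋=14 ⌊6058/404⌋=14 ⌊6435/404⌋=15 ⌊6812/404⌋=16 ⌊7189/404⌋=17
  n=20…29: ⌊7566/404⌋=18 ⌊7943/404⌋=19 ⌊8320/404⌋=20 ⌊8697/404⌋=21 ⌊9074/404⌋=22 ⌊9451/404⌋=23 ⌊9828/404⌋=24 ⌊10205/404⌋=25 ⌊10582/404⌋=26 ⌊10959/404⌋=27
  n=30…39: ⌊11336/404⌋=28 ⌊11713/404⌋=28 ⌊12090/404⌋=29 ⌊12467/404⌋=30 ⌊12844/404⌋=31 ⌊13221/404⌋=32 ⌊13598/404⌋=33 ⌊13975/404⌋=34 ⌊14352/404⌋=35 ⌊14729/404⌋=36
  n=40…49: ⌊15106/404⌋=37 ⌊15483/404⌋=38 ⌊15860/404⌋=39 ⌊16237/404⌋=40 ⌊16614/404⌋=41 ⌊16991/404⌋=42 ⌊17368/404⌋=42 ⌊17745/404⌋=43 ⌊18122/404⌋=44 ⌊18499/404⌋=45
  n=50…59: ⌊18876/404⌋=46 ⌊19253/404⌋=47 ⌊19630/404⌋=48 ⌊20007/404⌋=49 ⌊20384/404⌋=50 ⌊20761/404⌋=51 ⌊21138/404⌋=52 ⌊21515/404⌋=53 ⌊21892/404⌋=54 ⌊22269/404⌋=55
  n=60…69: ⌊22646/404⌋=56 ⌊23023/404⌋=56 ⌊23400/404⌋=57 ⌊23777/404⌋=58 ⌊24154/404⌋=59 ⌊24531/404⌋=60 ⌊24908/404⌋=61 ⌊25285/404⌋=62 ⌊25662/404⌋=63 ⌊26039/404⌋=64
  n=70…79: ⌊26416/404⌋=65 ⌊26793/404⌋=66 ⌊27170/404⌋=67 ⌊27547/404⌋=68 ⌊27924/404⌋=69 ⌊28301/404⌋=70 ⌊28678/404⌋=70 ⌊29055/404⌋=71 ⌊29432/404⌋=72 ⌊29809/404⌋=73
  n=80…86: ⌊30186/404⌋=74 ⌊30563/404⌋=75 ⌊30940/404⌋=76 ⌊31317/404⌋=77 ⌊31694/404⌋=78 ⌊32071/404⌋=79 ⌊32448/404⌋=80
s_n = t_(n+1) − t_n for n = 0 … 85 gives
prefix = 01111111111111101111111111111101111111111111101111111111111101111111111111101111111111
slide a length-4 window over [0..3] … [82..85] (83 windows); first occurrence of each distinct factor:
  [  0..  3] 0111
  [  1..  4] 1111
  [ 12.. 15] 1110
  [ 13.. 16] 1101
  [ 14.. 17] 1011
  (the other 78 windows repeat one of these)
distinct factors: {0111, 1011, 1101, 1110, 1111}
count = 5  (Sturmian bound for length 4 is 5)

5


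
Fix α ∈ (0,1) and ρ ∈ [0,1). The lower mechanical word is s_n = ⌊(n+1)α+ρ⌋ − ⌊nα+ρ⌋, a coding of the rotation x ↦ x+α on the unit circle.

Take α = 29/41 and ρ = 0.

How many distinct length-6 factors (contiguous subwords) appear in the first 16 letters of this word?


7

t_n = ⌊(n·29)/41⌋ for n = 0 … 16:
  n=0…9: ⌊0/41⌋=0 ⌊29/41⌋=0 ⌊58/41⌋=1 ⌊87/41⌋=2 ⌊116/41⌋=2 ⌊145/41⌋=3 ⌊174/41⌋=4 ⌊203/41⌋=4 ⌊232/41⌋=5 ⌊261/41⌋=6
  n=10…16: ⌊290/41⌋=7 ⌊319/41⌋=7 ⌊348/41⌋=8 ⌊377/41⌋=9 ⌊406/41⌋=9 ⌊435/41⌋=10 ⌊464/41⌋=11
s_n = t_(n+1) − t_n for n = 0 … 15 gives
prefix = 0110110111011011
slide a length-6 window over [0..5] … [10..15] (11 windows); first occurrence of each distinct factor:
  [  0..  5] 011011
  [  1..  6] 110110
  [  2..  7] 101101
  [  4..  9] 110111
  [  5.. 10] 101110
  [  6.. 11] 011101
  [  7.. 12] 111011
  (the other 4 windows repeat one of these)
distinct factors: {011011, 011101, 101101, 101110, 110110, 110111, 111011}
count = 7  (Sturmian bound for length 6 is 7)


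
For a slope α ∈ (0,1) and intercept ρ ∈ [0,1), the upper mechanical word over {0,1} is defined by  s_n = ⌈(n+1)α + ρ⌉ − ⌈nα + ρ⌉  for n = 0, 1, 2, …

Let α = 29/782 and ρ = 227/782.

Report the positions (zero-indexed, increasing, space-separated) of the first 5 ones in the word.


n=0: ⌈256/782⌉−⌈227/782⌉ = 1−1 = 0
n=1: ⌈285/782⌉−⌈256/782⌉ = 1−1 = 0
  …
n=19: ⌈807/782⌉−⌈778/782⌉ = 2−1 = 1  ← one
n=20: ⌈836/782⌉−⌈807/782⌉ = 2−2 = 0
n=21: ⌈865/782⌉−⌈836/782⌉ = 2−2 = 0
  …
n=46: ⌈1590/782⌉−⌈1561/782⌉ = 3−2 = 1  ← one
n=47: ⌈1619/782⌉−⌈1590/782⌉ = 3−3 = 0
n=48: ⌈1648/782⌉−⌈1619/782⌉ = 3−3 = 0
  …
n=73: ⌈2373/782⌉−⌈2344/782⌉ = 4−3 = 1  ← one
n=74: ⌈2402/782⌉−⌈2373/782⌉ = 4−4 = 0
n=75: ⌈2431/782⌉−⌈2402/782⌉ = 4−4 = 0
  …
n=100: ⌈3156/782⌉−⌈3127/782⌉ = 5−4 = 1  ← one
n=101: ⌈3185/782⌉−⌈3156/782⌉ = 5−5 = 0
n=102: ⌈3214/782⌉−⌈3185/782⌉ = 5−5 = 0
  …
n=127: ⌈3939/782⌉−⌈3910/782⌉ = 6−5 = 1  ← one
positions of the first 5 ones: 19 46 73 100 127

19 46 73 100 127


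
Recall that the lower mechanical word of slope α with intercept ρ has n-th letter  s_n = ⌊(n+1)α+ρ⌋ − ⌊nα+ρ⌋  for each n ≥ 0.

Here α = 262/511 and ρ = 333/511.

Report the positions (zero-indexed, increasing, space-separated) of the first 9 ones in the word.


n=0: ⌊595/511⌋−⌊333/511⌋ = 1−0 = 1  ← one
n=1: ⌊857/511⌋−⌊595/511⌋ = 1−1 = 0
n=2: ⌊1119/511⌋−⌊857/511⌋ = 2−1 = 1  ← one
n=3: ⌊1381/511⌋−⌊1119/511⌋ = 2−2 = 0
n=4: ⌊1643/511⌋−⌊1381/511⌋ = 3−2 = 1  ← one
n=5: ⌊1905/511⌋−⌊1643/511⌋ = 3−3 = 0
n=6: ⌊2167/511⌋−⌊1905/511⌋ = 4−3 = 1  ← one
n=7: ⌊2429/511⌋−⌊2167/511⌋ = 4−4 = 0
n=8: ⌊2691/511⌋−⌊2429/511⌋ = 5−4 = 1  ← one
n=9: ⌊2953/511⌋−⌊2691/511⌋ = 5−5 = 0
n=10: ⌊3215/511⌋−⌊2953/511⌋ = 6−5 = 1  ← one
n=11: ⌊3477/511⌋−⌊3215/511⌋ = 6−6 = 0
n=12: ⌊3739/511⌋−⌊3477/511⌋ = 7−6 = 1  ← one
n=13: ⌊4001/511⌋−⌊3739/511⌋ = 7−7 = 0
n=14: ⌊4263/511⌋−⌊4001/511⌋ = 8−7 = 1  ← one
n=15: ⌊4525/511⌋−⌊4263/511⌋ = 8−8 = 0
n=16: ⌊4787/511⌋−⌊4525/511⌋ = 9−8 = 1  ← one
positions of the first 9 ones: 0 2 4 6 8 10 12 14 16

0 2 4 6 8 10 12 14 16


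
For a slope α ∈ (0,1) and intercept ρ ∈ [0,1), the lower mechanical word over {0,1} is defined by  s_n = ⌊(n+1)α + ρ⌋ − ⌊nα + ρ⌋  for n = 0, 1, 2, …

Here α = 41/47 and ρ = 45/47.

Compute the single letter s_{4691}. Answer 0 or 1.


0

(n+1)α + ρ = (4692·41 + 45) / 47 = 192417/47
nα + ρ     = (4691·41 + 45) / 47 = 192376/47
⌊192417/47⌋ = 4093,  ⌊192376/47⌋ = 4093
s_{4691} = 4093 − 4093 = 0


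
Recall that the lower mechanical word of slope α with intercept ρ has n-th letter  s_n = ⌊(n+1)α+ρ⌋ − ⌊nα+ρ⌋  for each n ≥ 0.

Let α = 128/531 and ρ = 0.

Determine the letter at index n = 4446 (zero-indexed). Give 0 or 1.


0

(n+1)α + ρ = (4447·128) / 531 = 569216/531
nα + ρ     = (4446·128) / 531 = 569088/531
⌊569216/531⌋ = 1071,  ⌊569088/531⌋ = 1071
s_{4446} = 1071 − 1071 = 0


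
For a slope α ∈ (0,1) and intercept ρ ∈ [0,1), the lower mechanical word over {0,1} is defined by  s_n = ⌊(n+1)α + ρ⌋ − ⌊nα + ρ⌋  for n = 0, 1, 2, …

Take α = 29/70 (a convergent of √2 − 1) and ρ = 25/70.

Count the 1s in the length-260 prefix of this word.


108

#1s = Σ_{n=0}^{259} s_n = Σ_{n=0}^{259} (⌊(n+1)α+ρ⌋ − ⌊nα+ρ⌋)
the sum telescopes: every ⌊nα+ρ⌋ with 0 < n < 260 appears once with + and once with −, leaving ⌊260α+ρ⌋ − ⌊0·α+ρ⌋
260α + ρ = (260·29 + 25) / 70 = 7565/70
ρ = 25/70
⌊7565/70⌋ = 108,  ⌊25/70⌋ = 0
#1s = 108 − 0 = 108


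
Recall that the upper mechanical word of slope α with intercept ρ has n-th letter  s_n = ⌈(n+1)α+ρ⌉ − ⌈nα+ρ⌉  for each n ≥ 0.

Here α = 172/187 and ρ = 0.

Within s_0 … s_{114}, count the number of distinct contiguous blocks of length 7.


8

t_n = ⌈(n·172)/187⌉ for n = 0 … 115:
  n=0…9: ⌈0/187⌉=0 ⌈172/187⌉=1 ⌈344/187⌉=2 ⌈516/187⌉=3 ⌈688/187⌉=4 ⌈860/187⌉=5 ⌈1032/187⌉=6 ⌈1204/187⌉=7 ⌈1376/187⌉=8 ⌈1548/187⌉=9
  n=10…19: ⌈1720/187⌉=10 ⌈1892/187⌉=11 ⌈2064/187⌉=12 ⌈2236/187⌉=12 ⌈2408/187⌉=13 ⌈2580/187⌉=14 ⌈2752/187⌉=15 ⌈2924/187⌉=16 ⌈3096/187⌉=17 ⌈3268/187⌉=18
  n=20…29: ⌈3440/187⌉=19 ⌈3612/187⌉=20 ⌈3784/187⌉=21 ⌈3956/187⌉=22 ⌈4128/187⌉=23 ⌈4300/187⌉=23 ⌈4472/187⌉=24 ⌈4644/187⌉=25 ⌈4816/187⌉=26 ⌈4988/187⌉=27
  n=30…39: ⌈5160/187⌉=28 ⌈5332/187⌉=29 ⌈5504/187⌉=30 ⌈5676/187⌉=31 ⌈5848/187⌉=32 ⌈6020/187⌉=33 ⌈6192/187⌉=34 ⌈6364/187⌉=35 ⌈6536/187⌉=35 ⌈6708/187⌉=36
  n=40…49: ⌈6880/187⌉=37 ⌈7052/187⌉=38 ⌈7224/187⌉=39 ⌈7396/187⌉=40 ⌈7568/187⌉=41 ⌈7740/187⌉=42 ⌈7912/187⌉=43 ⌈8084/187⌉=44 ⌈8256/187⌉=45 ⌈8428/187⌉=46
  n=50…59: ⌈8600/187⌉=46 ⌈8772/187⌉=47 ⌈8944/187⌉=48 ⌈9116/187⌉=49 ⌈9288/187⌉=50 ⌈9460/187⌉=51 ⌈9632/187⌉=52 ⌈9804/187⌉=53 ⌈9976/187⌉=54 ⌈10148/187⌉=55
  n=60…69: ⌈10320/187⌉=56 ⌈10492/187⌉=57 ⌈10664/187⌉=58 ⌈10836/187⌉=58 ⌈11008/187⌉=59 ⌈11180/187⌉=60 ⌈11352/187⌉=61 ⌈11524/187⌉=62 ⌈11696/187⌉=63 ⌈11868/187⌉=64
  n=70…79: ⌈12040/187⌉=65 ⌈12212/187⌉=66 ⌈12384/187⌉=67 ⌈12556/187⌉=68 ⌈12728/187⌉=69 ⌈12900/187⌉=69 ⌈13072/187⌉=70 ⌈13244/187⌉=71 ⌈13416/187⌉=72 ⌈13588/187⌉=73
  n=80…89: ⌈13760/187⌉=74 ⌈13932/187⌉=75 ⌈14104/187⌉=76 ⌈14276/187⌉=77 ⌈14448/187⌉=78 ⌈14620/187⌉=79 ⌈14792/187⌉=80 ⌈14964/187⌉=81 ⌈15136/187⌉=81 ⌈15308/187⌉=82
  n=90…99: ⌈15480/187⌉=83 ⌈15652/187⌉=84 ⌈15824/187⌉=85 ⌈15996/187⌉=86 ⌈16168/187⌉=87 ⌈16340/187⌉=88 ⌈16512/187⌉=89 ⌈16684/187⌉=90 ⌈16856/187⌉=91 ⌈17028/187⌉=92
  n=100…109: ⌈17200/187⌉=92 ⌈17372/187⌉=93 ⌈17544/187⌉=94 ⌈17716/187⌉=95 ⌈17888/187⌉=96 ⌈18060/187⌉=97 ⌈18232/187⌉=98 ⌈18404/187⌉=99 ⌈18576/187⌉=100 ⌈18748/187⌉=101
  n=110…115: ⌈18920/187⌉=102 ⌈19092/187⌉=103 ⌈19264/187⌉=104 ⌈19436/187⌉=104 ⌈19608/187⌉=105 ⌈19780/187⌉=106
s_n = t_(n+1) − t_n for n = 0 … 114 gives
prefix = 1111111111110111111111110111111111111011111111111011111111111101111111111101111111111110111111111110111111111111011
slide a length-7 window over [0..6] … [108..114] (109 windows); first occurrence of each distinct factor:
  [  0..  6] 1111111
  [  6.. 12] 1111110
  [  7.. 13] 1111101
  [  8.. 14] 1111011
  [  9.. 15] 1110111
  [ 10.. 16] 1101111
  [ 11.. 17] 1011111
  [ 12.. 18] 0111111
  (the other 101 windows repeat one of these)
distinct factors: {0111111, 1011111, 1101111, 1110111, 1111011, 1111101, 1111110, 1111111}
count = 8  (Sturmian bound for length 7 is 8)
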